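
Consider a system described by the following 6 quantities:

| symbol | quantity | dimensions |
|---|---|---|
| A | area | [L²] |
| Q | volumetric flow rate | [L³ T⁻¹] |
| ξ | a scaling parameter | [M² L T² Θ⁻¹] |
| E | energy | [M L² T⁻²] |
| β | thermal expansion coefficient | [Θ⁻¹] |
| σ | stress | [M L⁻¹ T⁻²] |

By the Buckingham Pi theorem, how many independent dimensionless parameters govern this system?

2

There are 6 variables and 4 base dimensions (M, L, T, Θ).
The dimension matrix has rank 4.
Independent dimensionless groups: 6 − 4 = 2.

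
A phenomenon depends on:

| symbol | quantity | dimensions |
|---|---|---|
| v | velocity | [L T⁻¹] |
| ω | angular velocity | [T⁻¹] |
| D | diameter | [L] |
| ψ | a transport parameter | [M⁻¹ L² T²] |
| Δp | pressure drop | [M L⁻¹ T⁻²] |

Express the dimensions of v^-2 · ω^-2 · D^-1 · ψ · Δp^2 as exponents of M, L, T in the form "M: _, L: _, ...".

M: 1, L: -3, T: 2

Collect each base-dimension exponent across the product:
  M: −2·(0) − 2·(0) − (0) + (-1) + 2·(1) = 1
  L: −2·(1) − 2·(0) − (1) + (2) + 2·(-1) = -3
  T: −2·(-1) − 2·(-1) − (0) + (2) + 2·(-2) = 2
So the dimensions are [M L⁻³ T²].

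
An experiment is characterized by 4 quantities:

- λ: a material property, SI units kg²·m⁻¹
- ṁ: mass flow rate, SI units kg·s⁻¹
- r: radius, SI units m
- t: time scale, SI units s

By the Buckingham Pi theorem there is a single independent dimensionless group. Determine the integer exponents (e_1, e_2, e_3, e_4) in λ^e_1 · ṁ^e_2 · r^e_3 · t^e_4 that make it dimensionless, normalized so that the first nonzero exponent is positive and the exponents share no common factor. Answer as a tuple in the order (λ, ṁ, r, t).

M: e_1·(2) + e_2·(1) + e_3·(0) + e_4·(0) = 0
L: e_1·(-1) + e_2·(0) + e_3·(1) + e_4·(0) = 0
T: e_1·(0) + e_2·(-1) + e_3·(0) + e_4·(1) = 0
Solving this homogeneous linear system for the smallest-integer solution (first nonzero entry positive) gives (1, -2, 1, -2).

(1, -2, 1, -2)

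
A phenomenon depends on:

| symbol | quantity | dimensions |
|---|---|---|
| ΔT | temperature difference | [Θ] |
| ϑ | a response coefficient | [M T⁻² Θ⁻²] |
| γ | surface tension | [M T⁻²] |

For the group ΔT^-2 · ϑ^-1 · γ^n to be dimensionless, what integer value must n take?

Balance the M exponent: (1)·n from γ, plus −2·(0) − (1) = -1 from the rest, must sum to zero.
n − 1 = 0, so n = 1.

1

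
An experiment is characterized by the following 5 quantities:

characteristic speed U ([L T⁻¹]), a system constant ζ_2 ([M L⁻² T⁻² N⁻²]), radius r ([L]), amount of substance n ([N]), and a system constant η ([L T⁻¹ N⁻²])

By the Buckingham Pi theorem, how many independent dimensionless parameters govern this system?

1

There are 5 variables and 4 base dimensions (M, L, T, N).
The dimension matrix has rank 4.
Independent dimensionless groups: 5 − 4 = 1.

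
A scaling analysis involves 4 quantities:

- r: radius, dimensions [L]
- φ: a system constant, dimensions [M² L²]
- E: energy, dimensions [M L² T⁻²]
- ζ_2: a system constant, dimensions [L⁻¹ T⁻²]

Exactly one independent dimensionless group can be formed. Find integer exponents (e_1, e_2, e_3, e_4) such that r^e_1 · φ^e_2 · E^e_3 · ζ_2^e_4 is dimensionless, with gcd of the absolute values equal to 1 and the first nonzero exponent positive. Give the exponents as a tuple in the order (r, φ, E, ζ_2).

M: e_1·(0) + e_2·(2) + e_3·(1) + e_4·(0) = 0
L: e_1·(1) + e_2·(2) + e_3·(2) + e_4·(-1) = 0
T: e_1·(0) + e_2·(0) + e_3·(-2) + e_4·(-2) = 0
Solving this homogeneous linear system for the smallest-integer solution (first nonzero entry positive) gives (4, 1, -2, 2).

(4, 1, -2, 2)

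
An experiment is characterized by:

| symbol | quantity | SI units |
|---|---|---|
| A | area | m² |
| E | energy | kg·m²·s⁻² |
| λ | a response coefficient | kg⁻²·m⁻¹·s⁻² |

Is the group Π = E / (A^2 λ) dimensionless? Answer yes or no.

Sum the exponent of each base dimension across the product:
  M: −2·[A]_M + [E]_M − [λ]_M = −2·(0) + (1) − (-2) = 3
  L: −2·[A]_L + [E]_L − [λ]_L = −2·(2) + (2) − (-1) = -1
  T: −2·[A]_T + [E]_T − [λ]_T = −2·(0) + (-2) − (-2) = 0
Net dimensions [M³ L⁻¹] ≠ [1] — not dimensionless.

no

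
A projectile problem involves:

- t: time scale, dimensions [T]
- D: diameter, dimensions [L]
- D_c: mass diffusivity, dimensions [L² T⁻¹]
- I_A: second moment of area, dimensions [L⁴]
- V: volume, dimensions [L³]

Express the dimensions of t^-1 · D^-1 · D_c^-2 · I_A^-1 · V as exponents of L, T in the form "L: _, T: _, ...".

Collect each base-dimension exponent across the product:
  L: −(0) − (1) − 2·(2) − (4) + (3) = -6
  T: −(1) − (0) − 2·(-1) − (0) + (0) = 1
So the dimensions are [L⁻⁶ T].

L: -6, T: 1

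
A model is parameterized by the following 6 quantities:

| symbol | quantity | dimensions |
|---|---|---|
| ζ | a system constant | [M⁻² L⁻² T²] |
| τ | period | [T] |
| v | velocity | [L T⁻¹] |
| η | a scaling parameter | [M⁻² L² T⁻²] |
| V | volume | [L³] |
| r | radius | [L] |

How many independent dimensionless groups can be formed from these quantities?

There are 6 variables and 3 base dimensions (M, L, T).
The dimension matrix has rank 3.
Independent dimensionless groups: 6 − 3 = 3.

3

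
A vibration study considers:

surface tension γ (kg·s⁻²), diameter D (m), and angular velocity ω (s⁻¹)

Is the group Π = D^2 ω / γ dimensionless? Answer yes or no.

no

Sum the exponent of each base dimension across the product:
  M: −[γ]_M + 2·[D]_M + [ω]_M = −(1) + 2·(0) + (0) = -1
  L: −[γ]_L + 2·[D]_L + [ω]_L = −(0) + 2·(1) + (0) = 2
  T: −[γ]_T + 2·[D]_T + [ω]_T = −(-2) + 2·(0) + (-1) = 1
Net dimensions [M⁻¹ L² T] ≠ [1] — not dimensionless.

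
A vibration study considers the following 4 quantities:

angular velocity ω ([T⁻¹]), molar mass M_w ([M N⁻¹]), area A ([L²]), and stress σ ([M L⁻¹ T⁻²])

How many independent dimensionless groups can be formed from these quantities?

There are 4 variables and 4 base dimensions (M, L, T, N).
The dimension matrix has rank 4.
Independent dimensionless groups: 4 − 4 = 0.

0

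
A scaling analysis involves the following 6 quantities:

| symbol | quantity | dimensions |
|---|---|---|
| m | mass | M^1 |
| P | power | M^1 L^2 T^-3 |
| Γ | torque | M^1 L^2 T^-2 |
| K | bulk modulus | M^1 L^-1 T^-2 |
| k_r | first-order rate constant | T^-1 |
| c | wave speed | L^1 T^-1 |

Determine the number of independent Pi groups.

3

There are 6 variables and 3 base dimensions (M, L, T).
The dimension matrix has rank 3.
Independent dimensionless groups: 6 − 3 = 3.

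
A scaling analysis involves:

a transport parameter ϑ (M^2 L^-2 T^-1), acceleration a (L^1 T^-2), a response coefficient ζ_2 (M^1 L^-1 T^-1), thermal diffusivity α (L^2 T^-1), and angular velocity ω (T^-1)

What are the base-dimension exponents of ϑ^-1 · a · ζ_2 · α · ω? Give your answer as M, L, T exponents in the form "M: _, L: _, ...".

M: -1, L: 4, T: -4

Collect each base-dimension exponent across the product:
  M: −(2) + (0) + (1) + (0) + (0) = -1
  L: −(-2) + (1) + (-1) + (2) + (0) = 4
  T: −(-1) + (-2) + (-1) + (-1) + (-1) = -4
So the dimensions are [M⁻¹ L⁴ T⁻⁴].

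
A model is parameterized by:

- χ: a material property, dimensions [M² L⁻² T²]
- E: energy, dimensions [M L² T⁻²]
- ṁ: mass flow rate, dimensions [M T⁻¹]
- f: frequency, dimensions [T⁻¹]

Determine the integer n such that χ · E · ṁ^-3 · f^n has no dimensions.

Balance the T exponent: (-1)·n from f, plus (2) + (-2) − 3·(-1) = 3 from the rest, must sum to zero.
−n + 3 = 0, so n = 3.

3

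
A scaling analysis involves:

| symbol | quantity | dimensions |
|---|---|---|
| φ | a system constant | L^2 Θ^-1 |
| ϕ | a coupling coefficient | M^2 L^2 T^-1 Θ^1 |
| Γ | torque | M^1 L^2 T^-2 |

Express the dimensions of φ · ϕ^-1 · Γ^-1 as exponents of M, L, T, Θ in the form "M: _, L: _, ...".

M: -3, L: -2, T: 3, Θ: -2

Collect each base-dimension exponent across the product:
  M: (0) − (2) − (1) = -3
  L: (2) − (2) − (2) = -2
  T: (0) − (-1) − (-2) = 3
  Θ: (-1) − (1) − (0) = -2
So the dimensions are [M⁻³ L⁻² T³ Θ⁻²].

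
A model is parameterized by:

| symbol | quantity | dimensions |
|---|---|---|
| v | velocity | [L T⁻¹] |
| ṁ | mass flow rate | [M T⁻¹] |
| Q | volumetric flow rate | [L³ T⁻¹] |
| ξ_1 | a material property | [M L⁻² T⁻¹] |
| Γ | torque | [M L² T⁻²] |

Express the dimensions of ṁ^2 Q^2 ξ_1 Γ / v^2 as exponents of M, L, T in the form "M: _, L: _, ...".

Collect each base-dimension exponent across the product:
  M: −2·(0) + 2·(1) + 2·(0) + (1) + (1) = 4
  L: −2·(1) + 2·(0) + 2·(3) + (-2) + (2) = 4
  T: −2·(-1) + 2·(-1) + 2·(-1) + (-1) + (-2) = -5
So the dimensions are [M⁴ L⁴ T⁻⁵].

M: 4, L: 4, T: -5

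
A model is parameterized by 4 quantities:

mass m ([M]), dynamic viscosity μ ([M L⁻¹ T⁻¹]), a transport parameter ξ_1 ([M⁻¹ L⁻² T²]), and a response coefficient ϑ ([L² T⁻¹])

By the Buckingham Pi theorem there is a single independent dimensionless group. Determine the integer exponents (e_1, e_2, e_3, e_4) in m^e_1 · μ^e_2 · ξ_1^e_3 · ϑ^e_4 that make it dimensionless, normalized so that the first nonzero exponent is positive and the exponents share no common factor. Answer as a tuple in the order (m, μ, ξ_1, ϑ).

(1, 2, 3, 4)

M: e_1·(1) + e_2·(1) + e_3·(-1) + e_4·(0) = 0
L: e_1·(0) + e_2·(-1) + e_3·(-2) + e_4·(2) = 0
T: e_1·(0) + e_2·(-1) + e_3·(2) + e_4·(-1) = 0
Solving this homogeneous linear system for the smallest-integer solution (first nonzero entry positive) gives (1, 2, 3, 4).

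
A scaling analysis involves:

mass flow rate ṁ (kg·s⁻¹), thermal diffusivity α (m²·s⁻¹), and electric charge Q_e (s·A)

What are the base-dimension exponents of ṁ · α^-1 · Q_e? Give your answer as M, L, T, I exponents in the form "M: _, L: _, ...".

Collect each base-dimension exponent across the product:
  M: (1) − (0) + (0) = 1
  L: (0) − (2) + (0) = -2
  T: (-1) − (-1) + (1) = 1
  I: (0) − (0) + (1) = 1
So the dimensions are [M L⁻² T I].

M: 1, L: -2, T: 1, I: 1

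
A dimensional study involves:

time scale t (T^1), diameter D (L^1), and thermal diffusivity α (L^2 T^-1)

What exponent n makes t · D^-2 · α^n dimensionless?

Balance the L exponent: (2)·n from α, plus (0) − 2·(1) = -2 from the rest, must sum to zero.
2n − 2 = 0, so n = 1.

1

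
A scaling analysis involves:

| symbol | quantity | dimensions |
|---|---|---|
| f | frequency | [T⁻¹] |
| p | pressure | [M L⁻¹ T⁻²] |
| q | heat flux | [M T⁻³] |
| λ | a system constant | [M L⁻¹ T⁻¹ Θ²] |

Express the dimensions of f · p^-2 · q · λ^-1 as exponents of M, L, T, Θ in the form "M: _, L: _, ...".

Collect each base-dimension exponent across the product:
  M: (0) − 2·(1) + (1) − (1) = -2
  L: (0) − 2·(-1) + (0) − (-1) = 3
  T: (-1) − 2·(-2) + (-3) − (-1) = 1
  Θ: (0) − 2·(0) + (0) − (2) = -2
So the dimensions are [M⁻² L³ T Θ⁻²].

M: -2, L: 3, T: 1, Θ: -2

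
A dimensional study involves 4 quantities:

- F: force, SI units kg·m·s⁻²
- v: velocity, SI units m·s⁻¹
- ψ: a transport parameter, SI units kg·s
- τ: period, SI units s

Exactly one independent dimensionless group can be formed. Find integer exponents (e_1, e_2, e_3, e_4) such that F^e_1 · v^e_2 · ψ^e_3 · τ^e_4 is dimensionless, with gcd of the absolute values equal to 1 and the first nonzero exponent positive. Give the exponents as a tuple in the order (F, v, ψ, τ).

M: e_1·(1) + e_2·(0) + e_3·(1) + e_4·(0) = 0
L: e_1·(1) + e_2·(1) + e_3·(0) + e_4·(0) = 0
T: e_1·(-2) + e_2·(-1) + e_3·(1) + e_4·(1) = 0
Solving this homogeneous linear system for the smallest-integer solution (first nonzero entry positive) gives (1, -1, -1, 2).

(1, -1, -1, 2)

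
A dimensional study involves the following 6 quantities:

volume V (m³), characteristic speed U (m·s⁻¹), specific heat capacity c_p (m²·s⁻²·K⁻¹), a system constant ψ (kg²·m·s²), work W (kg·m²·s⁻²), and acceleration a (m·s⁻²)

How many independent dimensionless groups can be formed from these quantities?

2

There are 6 variables and 4 base dimensions (M, L, T, Θ).
The dimension matrix has rank 4.
Independent dimensionless groups: 6 − 4 = 2.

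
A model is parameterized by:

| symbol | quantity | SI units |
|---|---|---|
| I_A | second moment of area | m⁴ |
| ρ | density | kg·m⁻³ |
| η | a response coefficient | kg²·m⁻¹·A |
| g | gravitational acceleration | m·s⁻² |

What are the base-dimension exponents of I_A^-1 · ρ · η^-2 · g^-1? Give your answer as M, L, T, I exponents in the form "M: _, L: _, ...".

M: -3, L: -6, T: 2, I: -2

Collect each base-dimension exponent across the product:
  M: −(0) + (1) − 2·(2) − (0) = -3
  L: −(4) + (-3) − 2·(-1) − (1) = -6
  T: −(0) + (0) − 2·(0) − (-2) = 2
  I: −(0) + (0) − 2·(1) − (0) = -2
So the dimensions are [M⁻³ L⁻⁶ T² I⁻²].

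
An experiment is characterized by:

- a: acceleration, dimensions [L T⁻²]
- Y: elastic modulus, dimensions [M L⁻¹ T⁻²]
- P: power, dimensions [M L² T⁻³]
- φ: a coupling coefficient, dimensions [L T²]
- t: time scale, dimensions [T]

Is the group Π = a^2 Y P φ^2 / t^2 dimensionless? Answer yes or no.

no

Sum the exponent of each base dimension across the product:
  M: 2·[a]_M + [Y]_M + [P]_M + 2·[φ]_M − 2·[t]_M = 2·(0) + (1) + (1) + 2·(0) − 2·(0) = 2
  L: 2·[a]_L + [Y]_L + [P]_L + 2·[φ]_L − 2·[t]_L = 2·(1) + (-1) + (2) + 2·(1) − 2·(0) = 5
  T: 2·[a]_T + [Y]_T + [P]_T + 2·[φ]_T − 2·[t]_T = 2·(-2) + (-2) + (-3) + 2·(2) − 2·(1) = -7
Net dimensions [M² L⁵ T⁻⁷] ≠ [1] — not dimensionless.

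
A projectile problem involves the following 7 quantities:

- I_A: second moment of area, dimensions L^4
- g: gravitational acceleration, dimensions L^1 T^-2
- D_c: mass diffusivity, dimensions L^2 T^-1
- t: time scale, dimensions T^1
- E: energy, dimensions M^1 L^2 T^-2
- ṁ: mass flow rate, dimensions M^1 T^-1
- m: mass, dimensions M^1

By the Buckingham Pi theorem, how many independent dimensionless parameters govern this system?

There are 7 variables and 3 base dimensions (M, L, T).
The dimension matrix has rank 3.
Independent dimensionless groups: 7 − 3 = 4.

4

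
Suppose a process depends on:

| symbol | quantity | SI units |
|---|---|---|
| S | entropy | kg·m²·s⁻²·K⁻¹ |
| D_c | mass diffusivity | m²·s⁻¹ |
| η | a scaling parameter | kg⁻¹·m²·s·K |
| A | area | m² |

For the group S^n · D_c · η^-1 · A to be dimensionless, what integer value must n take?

-1

Balance the M exponent: (1)·n from S, plus (0) − (-1) + (0) = 1 from the rest, must sum to zero.
n + 1 = 0, so n = -1.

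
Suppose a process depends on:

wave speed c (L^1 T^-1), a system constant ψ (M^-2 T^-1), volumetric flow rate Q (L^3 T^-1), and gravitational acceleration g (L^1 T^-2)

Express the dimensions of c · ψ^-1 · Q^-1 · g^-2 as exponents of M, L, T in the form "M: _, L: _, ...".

Collect each base-dimension exponent across the product:
  M: (0) − (-2) − (0) − 2·(0) = 2
  L: (1) − (0) − (3) − 2·(1) = -4
  T: (-1) − (-1) − (-1) − 2·(-2) = 5
So the dimensions are [M² L⁻⁴ T⁵].

M: 2, L: -4, T: 5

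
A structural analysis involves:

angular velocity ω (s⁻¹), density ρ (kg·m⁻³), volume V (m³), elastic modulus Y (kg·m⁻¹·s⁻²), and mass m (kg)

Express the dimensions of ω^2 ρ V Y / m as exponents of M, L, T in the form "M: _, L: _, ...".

Collect each base-dimension exponent across the product:
  M: 2·(0) + (1) + (0) + (1) − (1) = 1
  L: 2·(0) + (-3) + (3) + (-1) − (0) = -1
  T: 2·(-1) + (0) + (0) + (-2) − (0) = -4
So the dimensions are [M L⁻¹ T⁻⁴].

M: 1, L: -1, T: -4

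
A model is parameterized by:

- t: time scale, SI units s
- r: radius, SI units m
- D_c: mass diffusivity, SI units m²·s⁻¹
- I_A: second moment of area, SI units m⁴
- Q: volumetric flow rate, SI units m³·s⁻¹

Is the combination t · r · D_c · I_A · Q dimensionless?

no

Sum the exponent of each base dimension across the product:
  L: [t]_L + [r]_L + [D_c]_L + [I_A]_L + [Q]_L = (0) + (1) + (2) + (4) + (3) = 10
  T: [t]_T + [r]_T + [D_c]_T + [I_A]_T + [Q]_T = (1) + (0) + (-1) + (0) + (-1) = -1
Net dimensions [L¹⁰ T⁻¹] ≠ [1] — not dimensionless.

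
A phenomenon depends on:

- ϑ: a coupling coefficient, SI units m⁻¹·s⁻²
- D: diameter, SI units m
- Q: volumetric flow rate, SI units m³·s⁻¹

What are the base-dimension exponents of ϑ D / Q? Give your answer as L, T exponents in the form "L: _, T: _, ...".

L: -3, T: -1

Collect each base-dimension exponent across the product:
  L: (-1) + (1) − (3) = -3
  T: (-2) + (0) − (-1) = -1
So the dimensions are [L⁻³ T⁻¹].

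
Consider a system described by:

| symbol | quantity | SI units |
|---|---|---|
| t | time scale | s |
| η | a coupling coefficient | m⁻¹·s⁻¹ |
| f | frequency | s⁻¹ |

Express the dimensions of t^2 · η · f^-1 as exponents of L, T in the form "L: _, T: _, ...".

Collect each base-dimension exponent across the product:
  L: 2·(0) + (-1) − (0) = -1
  T: 2·(1) + (-1) − (-1) = 2
So the dimensions are [L⁻¹ T²].

L: -1, T: 2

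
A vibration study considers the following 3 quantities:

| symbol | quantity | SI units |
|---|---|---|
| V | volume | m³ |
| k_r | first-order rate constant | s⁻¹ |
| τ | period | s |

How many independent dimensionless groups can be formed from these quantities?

There are 3 variables and 2 base dimensions (L, T).
The dimension matrix has rank 2.
Independent dimensionless groups: 3 − 2 = 1.

1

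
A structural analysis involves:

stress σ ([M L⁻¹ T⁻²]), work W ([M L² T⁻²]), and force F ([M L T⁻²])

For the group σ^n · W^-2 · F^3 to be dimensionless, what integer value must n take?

Balance the M exponent: (1)·n from σ, plus −2·(1) + 3·(1) = 1 from the rest, must sum to zero.
n + 1 = 0, so n = -1.

-1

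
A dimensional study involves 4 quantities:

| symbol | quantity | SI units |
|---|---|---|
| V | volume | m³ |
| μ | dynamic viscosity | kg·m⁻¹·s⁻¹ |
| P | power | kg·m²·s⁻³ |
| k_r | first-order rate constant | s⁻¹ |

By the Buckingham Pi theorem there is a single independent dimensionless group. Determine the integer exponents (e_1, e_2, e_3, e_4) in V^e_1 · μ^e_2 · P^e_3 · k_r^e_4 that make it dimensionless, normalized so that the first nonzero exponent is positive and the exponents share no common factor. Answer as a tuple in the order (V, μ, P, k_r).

(1, 1, -1, 2)

M: e_1·(0) + e_2·(1) + e_3·(1) + e_4·(0) = 0
L: e_1·(3) + e_2·(-1) + e_3·(2) + e_4·(0) = 0
T: e_1·(0) + e_2·(-1) + e_3·(-3) + e_4·(-1) = 0
Solving this homogeneous linear system for the smallest-integer solution (first nonzero entry positive) gives (1, 1, -1, 2).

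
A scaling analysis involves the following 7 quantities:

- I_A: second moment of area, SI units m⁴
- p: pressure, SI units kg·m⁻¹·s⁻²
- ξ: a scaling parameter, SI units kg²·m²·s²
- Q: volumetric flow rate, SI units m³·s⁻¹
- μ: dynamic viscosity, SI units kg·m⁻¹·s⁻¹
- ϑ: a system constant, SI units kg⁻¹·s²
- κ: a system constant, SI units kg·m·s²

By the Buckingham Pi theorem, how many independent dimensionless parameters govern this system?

4

There are 7 variables and 3 base dimensions (M, L, T).
The dimension matrix has rank 3.
Independent dimensionless groups: 7 − 3 = 4.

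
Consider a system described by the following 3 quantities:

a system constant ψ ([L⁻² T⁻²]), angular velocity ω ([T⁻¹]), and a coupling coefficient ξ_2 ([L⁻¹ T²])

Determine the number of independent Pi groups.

There are 3 variables and 2 base dimensions (L, T).
The dimension matrix has rank 2.
Independent dimensionless groups: 3 − 2 = 1.

1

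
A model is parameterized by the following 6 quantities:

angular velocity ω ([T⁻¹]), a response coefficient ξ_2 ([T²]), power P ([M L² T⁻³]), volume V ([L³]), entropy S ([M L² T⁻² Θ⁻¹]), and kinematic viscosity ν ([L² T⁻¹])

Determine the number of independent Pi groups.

2

There are 6 variables and 4 base dimensions (M, L, T, Θ).
The dimension matrix has rank 4.
Independent dimensionless groups: 6 − 4 = 2.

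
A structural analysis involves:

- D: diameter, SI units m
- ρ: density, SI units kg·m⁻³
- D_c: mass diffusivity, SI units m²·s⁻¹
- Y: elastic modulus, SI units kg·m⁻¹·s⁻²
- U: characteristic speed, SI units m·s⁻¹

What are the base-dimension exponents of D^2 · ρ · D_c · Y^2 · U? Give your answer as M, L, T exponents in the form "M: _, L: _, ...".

Collect each base-dimension exponent across the product:
  M: 2·(0) + (1) + (0) + 2·(1) + (0) = 3
  L: 2·(1) + (-3) + (2) + 2·(-1) + (1) = 0
  T: 2·(0) + (0) + (-1) + 2·(-2) + (-1) = -6
So the dimensions are [M³ T⁻⁶].

M: 3, L: 0, T: -6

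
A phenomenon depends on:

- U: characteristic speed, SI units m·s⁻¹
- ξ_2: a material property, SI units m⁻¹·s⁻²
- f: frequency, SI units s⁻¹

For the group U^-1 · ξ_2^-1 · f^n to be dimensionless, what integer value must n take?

3

Balance the T exponent: (-1)·n from f, plus −(-1) − (-2) = 3 from the rest, must sum to zero.
−n + 3 = 0, so n = 3.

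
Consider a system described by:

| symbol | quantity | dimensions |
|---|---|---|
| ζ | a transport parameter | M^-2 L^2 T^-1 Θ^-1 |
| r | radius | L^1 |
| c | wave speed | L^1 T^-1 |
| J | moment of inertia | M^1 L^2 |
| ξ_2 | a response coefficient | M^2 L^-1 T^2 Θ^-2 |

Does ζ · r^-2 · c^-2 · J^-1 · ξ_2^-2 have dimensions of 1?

no

Sum the exponent of each base dimension across the product:
  M: [ζ]_M − 2·[r]_M − 2·[c]_M − [J]_M − 2·[ξ_2]_M = (-2) − 2·(0) − 2·(0) − (1) − 2·(2) = -7
  L: [ζ]_L − 2·[r]_L − 2·[c]_L − [J]_L − 2·[ξ_2]_L = (2) − 2·(1) − 2·(1) − (2) − 2·(-1) = -2
  T: [ζ]_T − 2·[r]_T − 2·[c]_T − [J]_T − 2·[ξ_2]_T = (-1) − 2·(0) − 2·(-1) − (0) − 2·(2) = -3
  Θ: [ζ]_Θ − 2·[r]_Θ − 2·[c]_Θ − [J]_Θ − 2·[ξ_2]_Θ = (-1) − 2·(0) − 2·(0) − (0) − 2·(-2) = 3
Net dimensions [M⁻⁷ L⁻² T⁻³ Θ³] ≠ [1] — not dimensionless.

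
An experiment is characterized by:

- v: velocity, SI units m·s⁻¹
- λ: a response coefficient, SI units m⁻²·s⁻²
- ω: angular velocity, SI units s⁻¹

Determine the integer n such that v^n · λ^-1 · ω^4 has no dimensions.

-2

Balance the L exponent: (1)·n from v, plus −(-2) + 4·(0) = 2 from the rest, must sum to zero.
n + 2 = 0, so n = -2.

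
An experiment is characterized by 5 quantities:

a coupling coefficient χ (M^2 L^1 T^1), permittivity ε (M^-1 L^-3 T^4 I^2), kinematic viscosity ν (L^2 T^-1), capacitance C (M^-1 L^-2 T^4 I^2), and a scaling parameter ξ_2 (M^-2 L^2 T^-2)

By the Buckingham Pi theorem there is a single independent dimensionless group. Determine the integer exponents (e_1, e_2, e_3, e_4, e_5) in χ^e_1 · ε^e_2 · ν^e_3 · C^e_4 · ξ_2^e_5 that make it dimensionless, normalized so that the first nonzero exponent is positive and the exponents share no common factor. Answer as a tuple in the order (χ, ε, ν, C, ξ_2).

M: e_1·(2) + e_2·(-1) + e_3·(0) + e_4·(-1) + e_5·(-2) = 0
L: e_1·(1) + e_2·(-3) + e_3·(2) + e_4·(-2) + e_5·(2) = 0
T: e_1·(1) + e_2·(4) + e_3·(-1) + e_4·(4) + e_5·(-2) = 0
I: e_1·(0) + e_2·(2) + e_3·(0) + e_4·(2) + e_5·(0) = 0
Solving this homogeneous linear system for the smallest-integer solution (first nonzero entry positive) gives (1, 1, -1, -1, 1).

(1, 1, -1, -1, 1)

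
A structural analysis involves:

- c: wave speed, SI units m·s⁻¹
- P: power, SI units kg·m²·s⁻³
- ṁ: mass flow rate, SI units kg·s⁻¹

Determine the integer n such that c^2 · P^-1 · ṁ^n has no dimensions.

Balance the M exponent: (1)·n from ṁ, plus 2·(0) − (1) = -1 from the rest, must sum to zero.
n − 1 = 0, so n = 1.

1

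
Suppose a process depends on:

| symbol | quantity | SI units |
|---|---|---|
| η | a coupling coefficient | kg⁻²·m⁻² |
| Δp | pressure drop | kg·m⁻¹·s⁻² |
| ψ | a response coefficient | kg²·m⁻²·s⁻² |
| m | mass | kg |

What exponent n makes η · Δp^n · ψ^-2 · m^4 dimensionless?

2

Balance the M exponent: (1)·n from Δp, plus (-2) − 2·(2) + 4·(1) = -2 from the rest, must sum to zero.
n − 2 = 0, so n = 2.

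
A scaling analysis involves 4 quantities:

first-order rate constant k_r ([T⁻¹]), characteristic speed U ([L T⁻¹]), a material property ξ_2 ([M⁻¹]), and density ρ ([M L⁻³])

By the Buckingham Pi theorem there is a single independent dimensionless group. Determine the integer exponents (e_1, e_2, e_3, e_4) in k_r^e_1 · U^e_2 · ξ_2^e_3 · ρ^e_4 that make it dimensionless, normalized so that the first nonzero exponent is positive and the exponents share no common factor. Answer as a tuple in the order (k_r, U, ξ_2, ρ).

(3, -3, -1, -1)

M: e_1·(0) + e_2·(0) + e_3·(-1) + e_4·(1) = 0
L: e_1·(0) + e_2·(1) + e_3·(0) + e_4·(-3) = 0
T: e_1·(-1) + e_2·(-1) + e_3·(0) + e_4·(0) = 0
Solving this homogeneous linear system for the smallest-integer solution (first nonzero entry positive) gives (3, -3, -1, -1).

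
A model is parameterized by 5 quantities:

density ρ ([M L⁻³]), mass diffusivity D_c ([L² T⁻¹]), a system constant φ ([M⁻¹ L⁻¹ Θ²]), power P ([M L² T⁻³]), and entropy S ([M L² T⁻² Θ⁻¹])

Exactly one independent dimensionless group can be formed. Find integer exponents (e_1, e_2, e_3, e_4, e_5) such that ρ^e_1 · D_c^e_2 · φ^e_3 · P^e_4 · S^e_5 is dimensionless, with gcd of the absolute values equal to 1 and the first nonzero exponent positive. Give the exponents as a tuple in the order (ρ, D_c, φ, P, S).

(1, 2, 1, -2, 2)

M: e_1·(1) + e_2·(0) + e_3·(-1) + e_4·(1) + e_5·(1) = 0
L: e_1·(-3) + e_2·(2) + e_3·(-1) + e_4·(2) + e_5·(2) = 0
T: e_1·(0) + e_2·(-1) + e_3·(0) + e_4·(-3) + e_5·(-2) = 0
Θ: e_1·(0) + e_2·(0) + e_3·(2) + e_4·(0) + e_5·(-1) = 0
Solving this homogeneous linear system for the smallest-integer solution (first nonzero entry positive) gives (1, 2, 1, -2, 2).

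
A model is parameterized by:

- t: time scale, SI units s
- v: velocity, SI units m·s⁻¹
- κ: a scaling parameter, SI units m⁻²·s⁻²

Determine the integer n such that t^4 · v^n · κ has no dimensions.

Balance the L exponent: (1)·n from v, plus 4·(0) + (-2) = -2 from the rest, must sum to zero.
n − 2 = 0, so n = 2.

2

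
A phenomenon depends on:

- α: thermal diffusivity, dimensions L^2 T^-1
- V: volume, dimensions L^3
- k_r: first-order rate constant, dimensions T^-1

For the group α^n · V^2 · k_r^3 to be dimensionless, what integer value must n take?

Balance the L exponent: (2)·n from α, plus 2·(3) + 3·(0) = 6 from the rest, must sum to zero.
2n + 6 = 0, so n = -3.

-3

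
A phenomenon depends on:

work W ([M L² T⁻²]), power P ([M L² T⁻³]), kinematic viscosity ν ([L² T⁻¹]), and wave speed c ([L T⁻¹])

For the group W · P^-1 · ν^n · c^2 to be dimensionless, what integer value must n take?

Balance the L exponent: (2)·n from ν, plus (2) − (2) + 2·(1) = 2 from the rest, must sum to zero.
2n + 2 = 0, so n = -1.

-1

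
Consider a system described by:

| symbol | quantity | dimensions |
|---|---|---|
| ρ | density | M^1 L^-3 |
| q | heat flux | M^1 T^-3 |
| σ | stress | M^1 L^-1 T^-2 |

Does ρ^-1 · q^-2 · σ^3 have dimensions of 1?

yes

Sum the exponent of each base dimension across the product:
  M: −[ρ]_M − 2·[q]_M + 3·[σ]_M = −(1) − 2·(1) + 3·(1) = 0
  L: −[ρ]_L − 2·[q]_L + 3·[σ]_L = −(-3) − 2·(0) + 3·(-1) = 0
  T: −[ρ]_T − 2·[q]_T + 3·[σ]_T = −(0) − 2·(-3) + 3·(-2) = 0
All base exponents vanish — dimensionless.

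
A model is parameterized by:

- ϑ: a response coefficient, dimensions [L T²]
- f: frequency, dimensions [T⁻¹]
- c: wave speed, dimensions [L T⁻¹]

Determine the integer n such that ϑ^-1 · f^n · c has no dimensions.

Balance the T exponent: (-1)·n from f, plus −(2) + (-1) = -3 from the rest, must sum to zero.
−n − 3 = 0, so n = -3.

-3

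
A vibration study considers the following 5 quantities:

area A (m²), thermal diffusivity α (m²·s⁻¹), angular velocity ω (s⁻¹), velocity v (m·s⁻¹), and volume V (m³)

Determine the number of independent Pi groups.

There are 5 variables and 2 base dimensions (L, T).
The dimension matrix has rank 2.
Independent dimensionless groups: 5 − 2 = 3.

3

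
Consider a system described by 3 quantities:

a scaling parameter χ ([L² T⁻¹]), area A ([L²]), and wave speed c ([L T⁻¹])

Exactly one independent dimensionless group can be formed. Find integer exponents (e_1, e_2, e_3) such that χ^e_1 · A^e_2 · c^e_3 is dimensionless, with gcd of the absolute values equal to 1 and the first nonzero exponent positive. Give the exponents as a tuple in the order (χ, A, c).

(2, -1, -2)

L: e_1·(2) + e_2·(2) + e_3·(1) = 0
T: e_1·(-1) + e_2·(0) + e_3·(-1) = 0
Solving this homogeneous linear system for the smallest-integer solution (first nonzero entry positive) gives (2, -1, -2).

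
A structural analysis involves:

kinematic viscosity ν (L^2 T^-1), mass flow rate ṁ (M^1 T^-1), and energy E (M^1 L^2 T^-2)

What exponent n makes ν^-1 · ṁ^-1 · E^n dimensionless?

Balance the M exponent: (1)·n from E, plus −(0) − (1) = -1 from the rest, must sum to zero.
n − 1 = 0, so n = 1.

1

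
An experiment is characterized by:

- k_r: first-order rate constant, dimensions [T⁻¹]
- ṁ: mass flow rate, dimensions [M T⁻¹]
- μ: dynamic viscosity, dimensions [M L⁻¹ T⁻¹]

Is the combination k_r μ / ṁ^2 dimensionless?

no

Sum the exponent of each base dimension across the product:
  M: [k_r]_M − 2·[ṁ]_M + [μ]_M = (0) − 2·(1) + (1) = -1
  L: [k_r]_L − 2·[ṁ]_L + [μ]_L = (0) − 2·(0) + (-1) = -1
  T: [k_r]_T − 2·[ṁ]_T + [μ]_T = (-1) − 2·(-1) + (-1) = 0
Net dimensions [M⁻¹ L⁻¹] ≠ [1] — not dimensionless.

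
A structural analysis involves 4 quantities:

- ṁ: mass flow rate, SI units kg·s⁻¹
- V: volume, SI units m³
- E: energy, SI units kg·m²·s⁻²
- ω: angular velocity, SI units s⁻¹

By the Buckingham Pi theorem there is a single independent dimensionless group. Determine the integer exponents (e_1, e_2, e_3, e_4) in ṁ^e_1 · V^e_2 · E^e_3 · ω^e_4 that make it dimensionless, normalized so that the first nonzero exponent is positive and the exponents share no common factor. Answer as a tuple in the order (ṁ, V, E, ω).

M: e_1·(1) + e_2·(0) + e_3·(1) + e_4·(0) = 0
L: e_1·(0) + e_2·(3) + e_3·(2) + e_4·(0) = 0
T: e_1·(-1) + e_2·(0) + e_3·(-2) + e_4·(-1) = 0
Solving this homogeneous linear system for the smallest-integer solution (first nonzero entry positive) gives (3, 2, -3, 3).

(3, 2, -3, 3)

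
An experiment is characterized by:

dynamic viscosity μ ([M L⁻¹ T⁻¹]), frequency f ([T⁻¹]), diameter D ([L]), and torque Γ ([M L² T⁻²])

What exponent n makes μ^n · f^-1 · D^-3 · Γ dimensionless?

-1

Balance the M exponent: (1)·n from μ, plus −(0) − 3·(0) + (1) = 1 from the rest, must sum to zero.
n + 1 = 0, so n = -1.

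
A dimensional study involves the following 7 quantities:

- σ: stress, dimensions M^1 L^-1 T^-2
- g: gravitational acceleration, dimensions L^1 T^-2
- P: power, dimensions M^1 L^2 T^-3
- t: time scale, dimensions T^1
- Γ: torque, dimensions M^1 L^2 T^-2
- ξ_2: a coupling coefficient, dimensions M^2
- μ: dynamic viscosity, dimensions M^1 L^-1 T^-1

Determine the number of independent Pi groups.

4

There are 7 variables and 3 base dimensions (M, L, T).
The dimension matrix has rank 3.
Independent dimensionless groups: 7 − 3 = 4.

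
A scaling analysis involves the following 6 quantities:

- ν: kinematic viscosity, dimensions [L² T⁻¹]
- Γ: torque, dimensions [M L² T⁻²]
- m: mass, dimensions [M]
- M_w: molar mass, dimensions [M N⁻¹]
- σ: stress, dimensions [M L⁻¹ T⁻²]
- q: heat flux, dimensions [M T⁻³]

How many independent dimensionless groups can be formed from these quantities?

2

There are 6 variables and 4 base dimensions (M, L, T, N).
The dimension matrix has rank 4.
Independent dimensionless groups: 6 − 4 = 2.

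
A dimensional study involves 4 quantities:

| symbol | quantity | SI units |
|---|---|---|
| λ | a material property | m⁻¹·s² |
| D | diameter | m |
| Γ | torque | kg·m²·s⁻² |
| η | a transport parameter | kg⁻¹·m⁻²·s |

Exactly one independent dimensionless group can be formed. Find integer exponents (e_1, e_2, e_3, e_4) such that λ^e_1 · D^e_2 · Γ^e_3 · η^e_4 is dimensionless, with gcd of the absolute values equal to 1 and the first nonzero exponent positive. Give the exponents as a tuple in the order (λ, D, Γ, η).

(1, 1, 2, 2)

M: e_1·(0) + e_2·(0) + e_3·(1) + e_4·(-1) = 0
L: e_1·(-1) + e_2·(1) + e_3·(2) + e_4·(-2) = 0
T: e_1·(2) + e_2·(0) + e_3·(-2) + e_4·(1) = 0
Solving this homogeneous linear system for the smallest-integer solution (first nonzero entry positive) gives (1, 1, 2, 2).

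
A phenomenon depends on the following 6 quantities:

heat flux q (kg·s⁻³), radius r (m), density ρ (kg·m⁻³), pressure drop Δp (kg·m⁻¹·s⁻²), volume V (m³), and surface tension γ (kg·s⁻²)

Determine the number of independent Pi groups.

There are 6 variables and 3 base dimensions (M, L, T).
The dimension matrix has rank 3.
Independent dimensionless groups: 6 − 3 = 3.

3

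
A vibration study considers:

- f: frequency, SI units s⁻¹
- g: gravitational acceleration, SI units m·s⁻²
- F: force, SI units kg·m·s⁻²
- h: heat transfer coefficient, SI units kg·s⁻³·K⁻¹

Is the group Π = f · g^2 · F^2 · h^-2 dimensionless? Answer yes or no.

no

Sum the exponent of each base dimension across the product:
  M: [f]_M + 2·[g]_M + 2·[F]_M − 2·[h]_M = (0) + 2·(0) + 2·(1) − 2·(1) = 0
  L: [f]_L + 2·[g]_L + 2·[F]_L − 2·[h]_L = (0) + 2·(1) + 2·(1) − 2·(0) = 4
  T: [f]_T + 2·[g]_T + 2·[F]_T − 2·[h]_T = (-1) + 2·(-2) + 2·(-2) − 2·(-3) = -3
  Θ: [f]_Θ + 2·[g]_Θ + 2·[F]_Θ − 2·[h]_Θ = (0) + 2·(0) + 2·(0) − 2·(-1) = 2
Net dimensions [L⁴ T⁻³ Θ²] ≠ [1] — not dimensionless.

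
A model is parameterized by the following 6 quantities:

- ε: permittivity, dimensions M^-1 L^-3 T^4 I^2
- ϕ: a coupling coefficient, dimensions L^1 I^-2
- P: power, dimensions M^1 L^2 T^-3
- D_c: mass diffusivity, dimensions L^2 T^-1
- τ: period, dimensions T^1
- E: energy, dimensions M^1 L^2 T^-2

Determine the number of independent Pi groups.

There are 6 variables and 4 base dimensions (M, L, T, I).
The dimension matrix has rank 4.
Independent dimensionless groups: 6 − 4 = 2.

2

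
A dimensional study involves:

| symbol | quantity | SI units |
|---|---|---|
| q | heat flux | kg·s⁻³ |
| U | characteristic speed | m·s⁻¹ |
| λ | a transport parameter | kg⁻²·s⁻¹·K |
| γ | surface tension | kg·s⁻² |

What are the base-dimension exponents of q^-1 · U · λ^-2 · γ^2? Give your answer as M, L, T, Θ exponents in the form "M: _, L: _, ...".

Collect each base-dimension exponent across the product:
  M: −(1) + (0) − 2·(-2) + 2·(1) = 5
  L: −(0) + (1) − 2·(0) + 2·(0) = 1
  T: −(-3) + (-1) − 2·(-1) + 2·(-2) = 0
  Θ: −(0) + (0) − 2·(1) + 2·(0) = -2
So the dimensions are [M⁵ L Θ⁻²].

M: 5, L: 1, T: 0, Θ: -2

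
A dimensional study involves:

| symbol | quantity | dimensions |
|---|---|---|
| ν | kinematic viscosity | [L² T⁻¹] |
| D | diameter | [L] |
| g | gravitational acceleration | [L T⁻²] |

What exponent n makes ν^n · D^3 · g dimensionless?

Balance the L exponent: (2)·n from ν, plus 3·(1) + (1) = 4 from the rest, must sum to zero.
2n + 4 = 0, so n = -2.

-2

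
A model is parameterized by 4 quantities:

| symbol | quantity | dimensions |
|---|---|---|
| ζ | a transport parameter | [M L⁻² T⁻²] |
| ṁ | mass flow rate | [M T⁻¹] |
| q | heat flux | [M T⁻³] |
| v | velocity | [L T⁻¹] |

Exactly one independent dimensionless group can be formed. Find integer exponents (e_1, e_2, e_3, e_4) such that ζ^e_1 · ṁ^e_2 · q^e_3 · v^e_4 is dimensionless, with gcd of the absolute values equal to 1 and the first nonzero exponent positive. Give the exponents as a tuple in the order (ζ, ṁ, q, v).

(2, 1, -3, 4)

M: e_1·(1) + e_2·(1) + e_3·(1) + e_4·(0) = 0
L: e_1·(-2) + e_2·(0) + e_3·(0) + e_4·(1) = 0
T: e_1·(-2) + e_2·(-1) + e_3·(-3) + e_4·(-1) = 0
Solving this homogeneous linear system for the smallest-integer solution (first nonzero entry positive) gives (2, 1, -3, 4).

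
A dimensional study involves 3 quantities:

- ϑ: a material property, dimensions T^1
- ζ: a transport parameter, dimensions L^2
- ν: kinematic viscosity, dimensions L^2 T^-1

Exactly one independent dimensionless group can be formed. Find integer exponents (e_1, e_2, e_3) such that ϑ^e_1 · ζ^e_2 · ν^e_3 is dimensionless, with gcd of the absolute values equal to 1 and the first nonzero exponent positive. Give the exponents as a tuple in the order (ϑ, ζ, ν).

L: e_1·(0) + e_2·(2) + e_3·(2) = 0
T: e_1·(1) + e_2·(0) + e_3·(-1) = 0
Solving this homogeneous linear system for the smallest-integer solution (first nonzero entry positive) gives (1, -1, 1).

(1, -1, 1)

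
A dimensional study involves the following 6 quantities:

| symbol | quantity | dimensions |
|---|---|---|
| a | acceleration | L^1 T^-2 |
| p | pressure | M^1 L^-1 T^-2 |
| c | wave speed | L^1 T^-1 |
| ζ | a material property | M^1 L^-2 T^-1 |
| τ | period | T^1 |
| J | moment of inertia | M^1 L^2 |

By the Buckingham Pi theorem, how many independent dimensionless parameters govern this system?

3

There are 6 variables and 3 base dimensions (M, L, T).
The dimension matrix has rank 3.
Independent dimensionless groups: 6 − 3 = 3.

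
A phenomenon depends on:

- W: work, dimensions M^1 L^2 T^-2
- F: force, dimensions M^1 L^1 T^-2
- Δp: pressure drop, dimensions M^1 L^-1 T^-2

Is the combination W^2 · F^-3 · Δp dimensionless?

yes

Sum the exponent of each base dimension across the product:
  M: 2·[W]_M − 3·[F]_M + [Δp]_M = 2·(1) − 3·(1) + (1) = 0
  L: 2·[W]_L − 3·[F]_L + [Δp]_L = 2·(2) − 3·(1) + (-1) = 0
  T: 2·[W]_T − 3·[F]_T + [Δp]_T = 2·(-2) − 3·(-2) + (-2) = 0
  Θ: 2·[W]_Θ − 3·[F]_Θ + [Δp]_Θ = 2·(0) − 3·(0) + (0) = 0
  N: 2·[W]_N − 3·[F]_N + [Δp]_N = 2·(0) − 3·(0) + (0) = 0
All base exponents vanish — dimensionless.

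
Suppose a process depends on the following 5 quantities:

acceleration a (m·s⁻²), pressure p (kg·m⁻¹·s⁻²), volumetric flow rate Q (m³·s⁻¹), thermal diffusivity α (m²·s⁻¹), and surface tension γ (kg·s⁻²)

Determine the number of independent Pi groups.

There are 5 variables and 3 base dimensions (M, L, T).
The dimension matrix has rank 3.
Independent dimensionless groups: 5 − 3 = 2.

2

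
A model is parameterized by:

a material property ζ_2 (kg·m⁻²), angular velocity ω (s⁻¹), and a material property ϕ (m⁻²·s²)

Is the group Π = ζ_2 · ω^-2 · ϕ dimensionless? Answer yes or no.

Sum the exponent of each base dimension across the product:
  M: [ζ_2]_M − 2·[ω]_M + [ϕ]_M = (1) − 2·(0) + (0) = 1
  L: [ζ_2]_L − 2·[ω]_L + [ϕ]_L = (-2) − 2·(0) + (-2) = -4
  T: [ζ_2]_T − 2·[ω]_T + [ϕ]_T = (0) − 2·(-1) + (2) = 4
Net dimensions [M L⁻⁴ T⁴] ≠ [1] — not dimensionless.

no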